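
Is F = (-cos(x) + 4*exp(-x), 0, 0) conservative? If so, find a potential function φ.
Yes, F is conservative. φ = -sin(x) - 4*exp(-x)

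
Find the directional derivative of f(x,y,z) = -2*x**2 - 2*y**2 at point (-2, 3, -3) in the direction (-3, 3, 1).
-60*sqrt(19)/19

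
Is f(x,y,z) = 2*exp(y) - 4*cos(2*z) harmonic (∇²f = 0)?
No, ∇²f = 2*exp(y) + 16*cos(2*z)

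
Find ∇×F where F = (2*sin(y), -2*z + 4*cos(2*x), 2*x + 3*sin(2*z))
(2, -2, -8*sin(2*x) - 2*cos(y))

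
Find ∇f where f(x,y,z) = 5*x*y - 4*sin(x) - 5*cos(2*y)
(5*y - 4*cos(x), 5*x + 10*sin(2*y), 0)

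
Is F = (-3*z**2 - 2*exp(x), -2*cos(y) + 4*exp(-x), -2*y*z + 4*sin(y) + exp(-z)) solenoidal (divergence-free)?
No, ∇·F = (2*(-y - exp(x) + sin(y))*exp(z) - 1)*exp(-z)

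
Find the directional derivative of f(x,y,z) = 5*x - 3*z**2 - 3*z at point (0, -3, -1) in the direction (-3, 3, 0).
-5*sqrt(2)/2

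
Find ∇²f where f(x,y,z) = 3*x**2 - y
6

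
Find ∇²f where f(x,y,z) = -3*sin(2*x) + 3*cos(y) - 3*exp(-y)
12*sin(2*x) - 3*cos(y) - 3*exp(-y)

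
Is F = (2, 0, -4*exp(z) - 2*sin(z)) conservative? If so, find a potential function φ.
Yes, F is conservative. φ = 2*x - 4*exp(z) + 2*cos(z)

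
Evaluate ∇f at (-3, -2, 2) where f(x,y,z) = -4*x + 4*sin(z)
(-4, 0, 4*cos(2))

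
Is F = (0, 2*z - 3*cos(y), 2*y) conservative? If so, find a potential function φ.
Yes, F is conservative. φ = 2*y*z - 3*sin(y)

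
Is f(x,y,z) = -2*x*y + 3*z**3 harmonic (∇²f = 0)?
No, ∇²f = 18*z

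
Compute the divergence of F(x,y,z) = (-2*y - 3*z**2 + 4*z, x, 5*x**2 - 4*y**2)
0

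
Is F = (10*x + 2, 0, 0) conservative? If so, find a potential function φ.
Yes, F is conservative. φ = x*(5*x + 2)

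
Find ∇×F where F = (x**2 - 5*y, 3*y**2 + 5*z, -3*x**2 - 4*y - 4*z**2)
(-9, 6*x, 5)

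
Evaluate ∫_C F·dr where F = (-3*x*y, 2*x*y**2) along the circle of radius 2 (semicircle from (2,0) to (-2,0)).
4*pi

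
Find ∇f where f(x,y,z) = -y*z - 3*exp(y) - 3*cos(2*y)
(0, -z - 3*exp(y) + 6*sin(2*y), -y)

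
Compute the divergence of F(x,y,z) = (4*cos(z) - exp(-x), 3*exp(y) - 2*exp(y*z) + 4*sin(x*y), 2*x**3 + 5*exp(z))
4*x*cos(x*y) - 2*z*exp(y*z) + 3*exp(y) + 5*exp(z) + exp(-x)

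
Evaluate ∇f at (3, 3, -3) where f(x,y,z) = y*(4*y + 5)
(0, 29, 0)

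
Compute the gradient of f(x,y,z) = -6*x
(-6, 0, 0)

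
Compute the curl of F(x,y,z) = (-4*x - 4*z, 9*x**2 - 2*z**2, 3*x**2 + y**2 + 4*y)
(2*y + 4*z + 4, -6*x - 4, 18*x)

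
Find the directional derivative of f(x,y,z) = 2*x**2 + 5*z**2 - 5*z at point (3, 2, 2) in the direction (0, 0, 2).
15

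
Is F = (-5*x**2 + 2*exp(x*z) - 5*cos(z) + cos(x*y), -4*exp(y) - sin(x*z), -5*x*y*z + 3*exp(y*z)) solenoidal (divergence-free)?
No, ∇·F = -5*x*y - 10*x + 3*y*exp(y*z) - y*sin(x*y) + 2*z*exp(x*z) - 4*exp(y)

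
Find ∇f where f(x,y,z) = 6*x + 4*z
(6, 0, 4)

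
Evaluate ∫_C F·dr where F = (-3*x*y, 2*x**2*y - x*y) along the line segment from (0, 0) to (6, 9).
972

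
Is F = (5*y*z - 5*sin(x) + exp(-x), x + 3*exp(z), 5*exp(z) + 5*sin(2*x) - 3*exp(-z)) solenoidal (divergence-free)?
No, ∇·F = 5*exp(z) - 5*cos(x) + 3*exp(-z) - exp(-x)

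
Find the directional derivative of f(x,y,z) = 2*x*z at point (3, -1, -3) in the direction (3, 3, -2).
-15*sqrt(22)/11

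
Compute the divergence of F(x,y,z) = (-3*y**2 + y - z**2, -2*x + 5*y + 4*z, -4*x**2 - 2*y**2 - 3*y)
5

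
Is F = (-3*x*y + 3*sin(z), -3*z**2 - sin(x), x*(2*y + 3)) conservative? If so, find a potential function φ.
No, ∇×F = (2*x + 6*z, -2*y + 3*cos(z) - 3, 3*x - cos(x)) ≠ 0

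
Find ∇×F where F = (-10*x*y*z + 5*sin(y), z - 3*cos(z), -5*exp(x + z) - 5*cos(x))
(-3*sin(z) - 1, -10*x*y + 5*exp(x + z) - 5*sin(x), 10*x*z - 5*cos(y))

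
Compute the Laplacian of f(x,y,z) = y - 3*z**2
-6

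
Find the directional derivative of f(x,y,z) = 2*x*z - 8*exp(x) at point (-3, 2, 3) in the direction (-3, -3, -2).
3*sqrt(22)*(4 - exp(3))*exp(-3)/11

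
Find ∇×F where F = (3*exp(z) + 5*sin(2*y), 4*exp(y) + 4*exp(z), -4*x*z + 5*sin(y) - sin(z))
(-4*exp(z) + 5*cos(y), 4*z + 3*exp(z), -10*cos(2*y))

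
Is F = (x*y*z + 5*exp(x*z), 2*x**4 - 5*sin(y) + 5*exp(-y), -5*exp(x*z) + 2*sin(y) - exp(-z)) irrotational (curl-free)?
No, ∇×F = (2*cos(y), x*y + 5*x*exp(x*z) + 5*z*exp(x*z), x*(8*x**2 - z))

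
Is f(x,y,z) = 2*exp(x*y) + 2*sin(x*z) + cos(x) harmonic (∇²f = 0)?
No, ∇²f = 2*x**2*exp(x*y) - 2*x**2*sin(x*z) + 2*y**2*exp(x*y) - 2*z**2*sin(x*z) - cos(x)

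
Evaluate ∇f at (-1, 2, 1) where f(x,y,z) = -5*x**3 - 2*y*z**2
(-15, -2, -8)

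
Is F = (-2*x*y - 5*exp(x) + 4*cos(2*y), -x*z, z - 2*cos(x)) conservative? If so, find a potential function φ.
No, ∇×F = (x, -2*sin(x), 2*x - z + 8*sin(2*y)) ≠ 0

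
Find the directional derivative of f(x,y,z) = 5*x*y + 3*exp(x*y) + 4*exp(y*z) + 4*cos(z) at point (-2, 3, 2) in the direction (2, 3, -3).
6*sqrt(22)*(-exp(6) + sin(2))/11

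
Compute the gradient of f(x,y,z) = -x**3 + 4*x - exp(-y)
(4 - 3*x**2, exp(-y), 0)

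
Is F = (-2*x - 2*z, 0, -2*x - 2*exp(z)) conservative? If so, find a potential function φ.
Yes, F is conservative. φ = -x**2 - 2*x*z - 2*exp(z)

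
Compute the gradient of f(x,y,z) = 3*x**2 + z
(6*x, 0, 1)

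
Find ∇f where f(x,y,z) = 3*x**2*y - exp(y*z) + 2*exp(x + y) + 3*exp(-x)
(6*x*y + 2*exp(x + y) - 3*exp(-x), 3*x**2 - z*exp(y*z) + 2*exp(x + y), -y*exp(y*z))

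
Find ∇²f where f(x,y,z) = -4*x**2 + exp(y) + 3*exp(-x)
exp(y) - 8 + 3*exp(-x)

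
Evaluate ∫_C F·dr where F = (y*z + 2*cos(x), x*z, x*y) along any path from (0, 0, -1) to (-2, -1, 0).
-2*sin(2)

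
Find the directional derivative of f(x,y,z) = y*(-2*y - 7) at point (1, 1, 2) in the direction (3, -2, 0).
22*sqrt(13)/13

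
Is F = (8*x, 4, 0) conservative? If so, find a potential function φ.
Yes, F is conservative. φ = 4*x**2 + 4*y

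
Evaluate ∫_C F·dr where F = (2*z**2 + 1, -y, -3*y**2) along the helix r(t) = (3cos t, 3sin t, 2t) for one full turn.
6*pi*(-9 + 16*pi)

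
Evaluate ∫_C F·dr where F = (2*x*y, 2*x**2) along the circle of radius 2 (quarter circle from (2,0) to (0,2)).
16/3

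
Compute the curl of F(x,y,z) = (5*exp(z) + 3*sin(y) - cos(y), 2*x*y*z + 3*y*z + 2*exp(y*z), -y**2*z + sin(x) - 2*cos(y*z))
(-2*x*y - 2*y*z - 2*y*exp(y*z) - 3*y + 2*z*sin(y*z), 5*exp(z) - cos(x), 2*y*z - sin(y) - 3*cos(y))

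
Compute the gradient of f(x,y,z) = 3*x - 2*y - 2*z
(3, -2, -2)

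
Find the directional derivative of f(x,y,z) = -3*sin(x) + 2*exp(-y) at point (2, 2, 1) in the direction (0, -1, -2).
2*sqrt(5)*exp(-2)/5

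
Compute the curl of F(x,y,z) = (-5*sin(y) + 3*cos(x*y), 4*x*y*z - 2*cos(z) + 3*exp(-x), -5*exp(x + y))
(-4*x*y - 5*exp(x + y) - 2*sin(z), 5*exp(x + y), 3*x*sin(x*y) + 4*y*z + 5*cos(y) - 3*exp(-x))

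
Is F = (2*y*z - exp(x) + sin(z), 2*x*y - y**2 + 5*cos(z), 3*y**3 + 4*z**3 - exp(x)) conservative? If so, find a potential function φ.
No, ∇×F = (9*y**2 + 5*sin(z), 2*y + exp(x) + cos(z), 2*y - 2*z) ≠ 0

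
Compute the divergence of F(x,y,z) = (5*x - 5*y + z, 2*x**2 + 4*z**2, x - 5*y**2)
5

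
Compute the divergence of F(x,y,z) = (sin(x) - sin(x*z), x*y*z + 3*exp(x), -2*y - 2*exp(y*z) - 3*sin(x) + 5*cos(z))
x*z - 2*y*exp(y*z) - z*cos(x*z) - 5*sin(z) + cos(x)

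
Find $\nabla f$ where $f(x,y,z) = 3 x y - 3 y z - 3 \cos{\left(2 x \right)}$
(3*y + 6*sin(2*x), 3*x - 3*z, -3*y)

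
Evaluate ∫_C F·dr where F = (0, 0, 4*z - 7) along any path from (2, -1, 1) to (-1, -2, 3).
2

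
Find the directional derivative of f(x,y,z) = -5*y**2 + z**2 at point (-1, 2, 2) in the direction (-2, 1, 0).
-4*sqrt(5)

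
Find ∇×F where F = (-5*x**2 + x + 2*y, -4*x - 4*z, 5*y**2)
(10*y + 4, 0, -6)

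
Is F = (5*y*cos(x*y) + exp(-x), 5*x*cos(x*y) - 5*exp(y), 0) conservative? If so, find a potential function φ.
Yes, F is conservative. φ = -5*exp(y) + 5*sin(x*y) - exp(-x)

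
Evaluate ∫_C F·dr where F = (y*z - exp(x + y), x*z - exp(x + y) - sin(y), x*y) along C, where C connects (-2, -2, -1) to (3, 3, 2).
-exp(6) + cos(3) + exp(-4) - cos(2) + 22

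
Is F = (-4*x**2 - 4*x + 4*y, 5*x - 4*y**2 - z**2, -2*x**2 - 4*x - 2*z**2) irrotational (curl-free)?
No, ∇×F = (2*z, 4*x + 4, 1)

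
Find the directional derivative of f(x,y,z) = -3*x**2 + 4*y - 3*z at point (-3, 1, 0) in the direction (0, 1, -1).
7*sqrt(2)/2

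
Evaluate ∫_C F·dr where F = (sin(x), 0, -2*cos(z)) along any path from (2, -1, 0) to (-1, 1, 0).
-cos(1) + cos(2)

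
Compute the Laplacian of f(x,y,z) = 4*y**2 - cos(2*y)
4*cos(2*y) + 8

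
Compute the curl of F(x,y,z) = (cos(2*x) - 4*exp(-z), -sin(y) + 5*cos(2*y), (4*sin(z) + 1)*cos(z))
(0, 4*exp(-z), 0)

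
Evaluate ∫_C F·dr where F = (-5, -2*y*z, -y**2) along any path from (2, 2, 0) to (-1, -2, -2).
23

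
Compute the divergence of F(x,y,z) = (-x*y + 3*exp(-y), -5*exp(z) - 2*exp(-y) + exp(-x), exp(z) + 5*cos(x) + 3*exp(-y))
-y + exp(z) + 2*exp(-y)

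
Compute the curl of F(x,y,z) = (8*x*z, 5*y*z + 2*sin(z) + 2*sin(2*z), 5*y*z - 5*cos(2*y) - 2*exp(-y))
(-5*y + 5*z + 10*sin(2*y) - 2*cos(z) - 4*cos(2*z) + 2*exp(-y), 8*x, 0)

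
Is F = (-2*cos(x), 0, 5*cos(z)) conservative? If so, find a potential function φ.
Yes, F is conservative. φ = -2*sin(x) + 5*sin(z)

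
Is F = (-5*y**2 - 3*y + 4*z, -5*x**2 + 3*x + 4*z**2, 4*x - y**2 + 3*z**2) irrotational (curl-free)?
No, ∇×F = (-2*y - 8*z, 0, -10*x + 10*y + 6)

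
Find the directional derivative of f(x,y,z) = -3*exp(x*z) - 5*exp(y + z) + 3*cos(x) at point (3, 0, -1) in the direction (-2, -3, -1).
sqrt(14)*(3 + 6*exp(3)*sin(3) + 20*exp(2))*exp(-3)/14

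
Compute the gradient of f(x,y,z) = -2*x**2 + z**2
(-4*x, 0, 2*z)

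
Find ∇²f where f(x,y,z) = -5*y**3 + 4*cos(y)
-30*y - 4*cos(y)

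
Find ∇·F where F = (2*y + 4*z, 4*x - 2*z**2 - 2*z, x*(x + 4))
0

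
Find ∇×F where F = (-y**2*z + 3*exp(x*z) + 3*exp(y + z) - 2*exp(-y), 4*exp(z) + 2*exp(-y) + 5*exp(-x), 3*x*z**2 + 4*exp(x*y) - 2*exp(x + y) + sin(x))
(4*x*exp(x*y) - 4*exp(z) - 2*exp(x + y), 3*x*exp(x*z) - y**2 - 4*y*exp(x*y) - 3*z**2 + 2*exp(x + y) + 3*exp(y + z) - cos(x), 2*y*z - 3*exp(y + z) - 2*exp(-y) - 5*exp(-x))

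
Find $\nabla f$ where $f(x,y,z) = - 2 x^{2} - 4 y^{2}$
(-4*x, -8*y, 0)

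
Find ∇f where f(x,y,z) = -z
(0, 0, -1)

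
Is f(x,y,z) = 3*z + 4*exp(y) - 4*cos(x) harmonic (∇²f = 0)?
No, ∇²f = 4*exp(y) + 4*cos(x)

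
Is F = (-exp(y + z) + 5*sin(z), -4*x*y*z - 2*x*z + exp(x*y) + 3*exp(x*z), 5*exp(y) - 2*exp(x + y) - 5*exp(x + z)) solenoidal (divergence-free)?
No, ∇·F = -4*x*z + x*exp(x*y) - 5*exp(x + z)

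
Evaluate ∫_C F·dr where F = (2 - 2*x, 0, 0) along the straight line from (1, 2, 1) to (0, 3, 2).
-1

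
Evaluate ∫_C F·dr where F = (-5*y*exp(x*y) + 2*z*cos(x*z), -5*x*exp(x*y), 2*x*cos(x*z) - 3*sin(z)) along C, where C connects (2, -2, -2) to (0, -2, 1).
-5 + 2*sin(4) + 5*exp(-4) - 3*cos(2) + 3*cos(1)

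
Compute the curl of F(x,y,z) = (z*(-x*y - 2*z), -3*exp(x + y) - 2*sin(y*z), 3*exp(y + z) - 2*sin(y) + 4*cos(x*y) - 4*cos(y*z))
(-4*x*sin(x*y) + 2*y*cos(y*z) + 4*z*sin(y*z) + 3*exp(y + z) - 2*cos(y), -x*y + 4*y*sin(x*y) - 4*z, x*z - 3*exp(x + y))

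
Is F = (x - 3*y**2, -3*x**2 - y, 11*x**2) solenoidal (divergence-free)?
Yes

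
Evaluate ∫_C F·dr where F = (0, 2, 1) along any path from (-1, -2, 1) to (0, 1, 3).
8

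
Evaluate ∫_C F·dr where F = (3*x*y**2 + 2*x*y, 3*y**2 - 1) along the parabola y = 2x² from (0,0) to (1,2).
9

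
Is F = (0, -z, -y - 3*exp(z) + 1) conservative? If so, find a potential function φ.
Yes, F is conservative. φ = -y*z + z - 3*exp(z)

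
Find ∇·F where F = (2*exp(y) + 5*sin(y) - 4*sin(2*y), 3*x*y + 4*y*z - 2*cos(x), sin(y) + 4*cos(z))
3*x + 4*z - 4*sin(z)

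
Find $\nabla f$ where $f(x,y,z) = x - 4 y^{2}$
(1, -8*y, 0)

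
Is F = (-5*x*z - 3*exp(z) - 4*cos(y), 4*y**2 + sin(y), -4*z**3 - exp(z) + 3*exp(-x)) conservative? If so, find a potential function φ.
No, ∇×F = (0, -5*x - 3*exp(z) + 3*exp(-x), -4*sin(y)) ≠ 0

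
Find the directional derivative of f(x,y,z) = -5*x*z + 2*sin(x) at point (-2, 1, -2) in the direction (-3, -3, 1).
-2*sqrt(19)*(3*cos(2) + 10)/19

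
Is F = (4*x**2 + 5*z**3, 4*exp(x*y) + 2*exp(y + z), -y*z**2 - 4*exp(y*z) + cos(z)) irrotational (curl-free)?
No, ∇×F = (-z**2 - 4*z*exp(y*z) - 2*exp(y + z), 15*z**2, 4*y*exp(x*y))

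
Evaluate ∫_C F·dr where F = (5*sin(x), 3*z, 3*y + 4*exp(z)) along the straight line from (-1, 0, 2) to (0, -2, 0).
-4*exp(2) - 1 + 5*cos(1)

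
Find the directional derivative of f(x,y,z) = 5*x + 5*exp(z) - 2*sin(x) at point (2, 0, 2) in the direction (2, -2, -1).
-5*exp(2)/3 - 4*cos(2)/3 + 10/3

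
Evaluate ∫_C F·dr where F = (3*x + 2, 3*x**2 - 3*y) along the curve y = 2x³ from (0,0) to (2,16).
-1294/5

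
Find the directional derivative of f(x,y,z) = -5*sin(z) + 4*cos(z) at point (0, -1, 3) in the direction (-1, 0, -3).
3*sqrt(10)*(5*cos(3) + 4*sin(3))/10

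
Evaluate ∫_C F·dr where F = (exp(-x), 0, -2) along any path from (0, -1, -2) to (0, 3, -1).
-2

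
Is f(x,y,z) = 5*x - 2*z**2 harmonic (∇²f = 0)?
No, ∇²f = -4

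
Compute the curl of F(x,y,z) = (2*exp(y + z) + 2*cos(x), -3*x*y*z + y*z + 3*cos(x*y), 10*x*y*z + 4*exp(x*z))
(3*x*y + 10*x*z - y, -10*y*z - 4*z*exp(x*z) + 2*exp(y + z), -3*y*z - 3*y*sin(x*y) - 2*exp(y + z))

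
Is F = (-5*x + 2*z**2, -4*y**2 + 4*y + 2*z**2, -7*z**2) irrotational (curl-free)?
No, ∇×F = (-4*z, 4*z, 0)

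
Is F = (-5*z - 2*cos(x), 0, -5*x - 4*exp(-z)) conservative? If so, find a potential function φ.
Yes, F is conservative. φ = -5*x*z - 2*sin(x) + 4*exp(-z)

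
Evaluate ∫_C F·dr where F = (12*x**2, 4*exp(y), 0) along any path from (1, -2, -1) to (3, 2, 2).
8*sinh(2) + 104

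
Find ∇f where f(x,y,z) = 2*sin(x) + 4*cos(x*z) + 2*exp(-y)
(-4*z*sin(x*z) + 2*cos(x), -2*exp(-y), -4*x*sin(x*z))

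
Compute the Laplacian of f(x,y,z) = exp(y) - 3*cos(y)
exp(y) + 3*cos(y)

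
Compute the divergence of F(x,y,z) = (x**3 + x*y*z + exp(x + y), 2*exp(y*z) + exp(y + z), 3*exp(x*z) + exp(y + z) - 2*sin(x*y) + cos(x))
3*x**2 + 3*x*exp(x*z) + y*z + 2*z*exp(y*z) + exp(x + y) + 2*exp(y + z)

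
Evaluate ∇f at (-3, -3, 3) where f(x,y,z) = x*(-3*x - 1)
(17, 0, 0)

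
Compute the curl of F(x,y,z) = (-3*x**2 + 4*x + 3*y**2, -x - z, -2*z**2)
(1, 0, -6*y - 1)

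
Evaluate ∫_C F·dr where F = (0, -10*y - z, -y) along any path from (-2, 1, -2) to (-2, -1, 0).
-2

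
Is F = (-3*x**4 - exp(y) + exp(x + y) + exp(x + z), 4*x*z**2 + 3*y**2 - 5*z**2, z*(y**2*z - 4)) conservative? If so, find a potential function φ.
No, ∇×F = (2*z*(-4*x + y*z + 5), exp(x + z), 4*z**2 + exp(y) - exp(x + y)) ≠ 0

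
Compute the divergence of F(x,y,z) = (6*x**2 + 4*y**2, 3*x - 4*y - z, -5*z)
12*x - 9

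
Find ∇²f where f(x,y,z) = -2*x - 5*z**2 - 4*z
-10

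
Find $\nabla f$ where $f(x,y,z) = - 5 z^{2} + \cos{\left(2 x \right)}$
(-2*sin(2*x), 0, -10*z)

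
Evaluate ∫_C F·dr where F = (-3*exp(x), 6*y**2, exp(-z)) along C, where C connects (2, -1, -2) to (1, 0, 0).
-3*E + 1 + 4*exp(2)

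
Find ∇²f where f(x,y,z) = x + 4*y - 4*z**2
-8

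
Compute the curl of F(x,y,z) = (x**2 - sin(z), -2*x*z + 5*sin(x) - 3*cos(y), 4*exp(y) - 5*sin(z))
(2*x + 4*exp(y), -cos(z), -2*z + 5*cos(x))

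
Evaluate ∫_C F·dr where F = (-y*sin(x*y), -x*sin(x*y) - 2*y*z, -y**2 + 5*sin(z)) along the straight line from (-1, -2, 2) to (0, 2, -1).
-5*cos(1) + 4*cos(2) + 13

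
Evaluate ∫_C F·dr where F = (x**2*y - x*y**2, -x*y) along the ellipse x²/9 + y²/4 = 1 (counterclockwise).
-27*pi/2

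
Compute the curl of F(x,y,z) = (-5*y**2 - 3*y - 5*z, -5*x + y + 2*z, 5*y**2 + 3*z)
(10*y - 2, -5, 10*y - 2)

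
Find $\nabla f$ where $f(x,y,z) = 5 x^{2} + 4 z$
(10*x, 0, 4)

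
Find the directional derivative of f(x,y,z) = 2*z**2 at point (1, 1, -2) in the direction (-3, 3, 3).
-8*sqrt(3)/3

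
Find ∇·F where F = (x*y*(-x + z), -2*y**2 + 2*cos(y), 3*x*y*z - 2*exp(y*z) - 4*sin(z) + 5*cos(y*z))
x*y + y*z - 2*y*exp(y*z) - 5*y*sin(y*z) - 4*y - 2*sin(y) - 4*cos(z)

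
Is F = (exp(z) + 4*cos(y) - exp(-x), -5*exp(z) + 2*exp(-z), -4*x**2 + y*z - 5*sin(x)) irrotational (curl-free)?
No, ∇×F = (z + 5*exp(z) + 2*exp(-z), 8*x + exp(z) + 5*cos(x), 4*sin(y))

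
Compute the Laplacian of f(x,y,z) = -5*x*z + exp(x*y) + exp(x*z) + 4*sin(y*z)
x**2*exp(x*y) + x**2*exp(x*z) + y**2*exp(x*y) - 4*y**2*sin(y*z) + z**2*exp(x*z) - 4*z**2*sin(y*z)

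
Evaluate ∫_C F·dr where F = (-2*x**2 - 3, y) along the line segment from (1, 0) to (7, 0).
-246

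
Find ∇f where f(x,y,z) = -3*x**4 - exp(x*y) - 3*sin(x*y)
(-12*x**3 - y*exp(x*y) - 3*y*cos(x*y), -x*(exp(x*y) + 3*cos(x*y)), 0)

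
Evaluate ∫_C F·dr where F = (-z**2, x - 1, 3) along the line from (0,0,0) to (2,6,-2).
-26/3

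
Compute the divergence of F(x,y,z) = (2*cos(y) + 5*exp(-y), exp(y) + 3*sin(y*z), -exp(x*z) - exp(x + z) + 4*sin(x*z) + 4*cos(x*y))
-x*exp(x*z) + 4*x*cos(x*z) + 3*z*cos(y*z) + exp(y) - exp(x + z)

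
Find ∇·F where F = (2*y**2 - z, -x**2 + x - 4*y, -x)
-4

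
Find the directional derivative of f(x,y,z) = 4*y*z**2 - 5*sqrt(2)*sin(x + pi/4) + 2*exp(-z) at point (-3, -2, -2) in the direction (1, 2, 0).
-sqrt(10)*sin(pi/4 + 3) + 32*sqrt(5)/5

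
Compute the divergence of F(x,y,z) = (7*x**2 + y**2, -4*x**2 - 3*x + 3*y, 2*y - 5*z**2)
14*x - 10*z + 3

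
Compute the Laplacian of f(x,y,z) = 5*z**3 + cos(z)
30*z - cos(z)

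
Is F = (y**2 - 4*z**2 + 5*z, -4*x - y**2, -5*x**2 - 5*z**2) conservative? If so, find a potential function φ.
No, ∇×F = (0, 10*x - 8*z + 5, -2*y - 4) ≠ 0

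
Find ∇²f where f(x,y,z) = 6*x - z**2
-2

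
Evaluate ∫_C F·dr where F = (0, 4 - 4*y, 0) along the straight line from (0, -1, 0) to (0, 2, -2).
6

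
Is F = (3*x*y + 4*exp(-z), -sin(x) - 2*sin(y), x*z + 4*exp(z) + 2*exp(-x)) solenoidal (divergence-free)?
No, ∇·F = x + 3*y + 4*exp(z) - 2*cos(y)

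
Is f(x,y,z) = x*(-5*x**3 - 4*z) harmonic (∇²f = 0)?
No, ∇²f = -60*x**2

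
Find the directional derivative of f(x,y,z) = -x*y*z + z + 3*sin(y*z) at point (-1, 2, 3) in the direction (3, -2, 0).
-6*sqrt(13)*(3*cos(6) + 4)/13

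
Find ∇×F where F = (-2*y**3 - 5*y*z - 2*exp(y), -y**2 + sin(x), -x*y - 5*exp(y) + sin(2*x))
(-x - 5*exp(y), -4*y - 2*cos(2*x), 6*y**2 + 5*z + 2*exp(y) + cos(x))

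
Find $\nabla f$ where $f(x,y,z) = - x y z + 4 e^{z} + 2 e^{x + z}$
(-y*z + 2*exp(x + z), -x*z, -x*y + 4*exp(z) + 2*exp(x + z))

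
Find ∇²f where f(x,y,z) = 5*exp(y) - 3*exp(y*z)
-3*y**2*exp(y*z) - 3*z**2*exp(y*z) + 5*exp(y)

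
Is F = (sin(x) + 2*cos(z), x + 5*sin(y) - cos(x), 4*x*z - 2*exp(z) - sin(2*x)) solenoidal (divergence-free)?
No, ∇·F = 4*x - 2*exp(z) + cos(x) + 5*cos(y)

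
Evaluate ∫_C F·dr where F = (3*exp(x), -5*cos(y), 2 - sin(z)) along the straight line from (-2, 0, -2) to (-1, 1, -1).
-5*sin(1) - 3*exp(-2) - cos(2) + cos(1) + 3*exp(-1) + 2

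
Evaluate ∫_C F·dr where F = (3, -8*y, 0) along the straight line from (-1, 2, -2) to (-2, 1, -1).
9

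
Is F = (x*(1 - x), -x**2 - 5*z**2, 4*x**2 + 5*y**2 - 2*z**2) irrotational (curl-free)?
No, ∇×F = (10*y + 10*z, -8*x, -2*x)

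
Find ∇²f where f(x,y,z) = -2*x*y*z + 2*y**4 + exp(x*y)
x**2*exp(x*y) + y**2*exp(x*y) + 24*y**2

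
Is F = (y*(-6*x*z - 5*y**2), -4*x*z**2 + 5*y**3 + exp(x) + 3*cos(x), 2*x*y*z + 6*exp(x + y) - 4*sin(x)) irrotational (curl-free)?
No, ∇×F = (10*x*z + 6*exp(x + y), -6*x*y - 2*y*z - 6*exp(x + y) + 4*cos(x), 6*x*z + 15*y**2 - 4*z**2 + exp(x) - 3*sin(x))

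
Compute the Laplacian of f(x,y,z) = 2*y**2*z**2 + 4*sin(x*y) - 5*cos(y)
-4*x**2*sin(x*y) - 4*y**2*sin(x*y) + 4*y**2 + 4*z**2 + 5*cos(y)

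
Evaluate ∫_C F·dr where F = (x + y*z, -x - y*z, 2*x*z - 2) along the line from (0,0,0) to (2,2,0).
0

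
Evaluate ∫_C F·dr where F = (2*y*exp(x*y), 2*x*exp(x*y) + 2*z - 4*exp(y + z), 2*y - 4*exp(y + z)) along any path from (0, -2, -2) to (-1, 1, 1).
-4*exp(2) - 8 + 4*exp(-4) + 2*exp(-1)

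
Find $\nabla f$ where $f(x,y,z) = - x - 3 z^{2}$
(-1, 0, -6*z)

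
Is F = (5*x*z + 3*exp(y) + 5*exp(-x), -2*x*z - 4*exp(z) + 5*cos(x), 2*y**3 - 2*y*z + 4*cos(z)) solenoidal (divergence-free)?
No, ∇·F = -2*y + 5*z - 4*sin(z) - 5*exp(-x)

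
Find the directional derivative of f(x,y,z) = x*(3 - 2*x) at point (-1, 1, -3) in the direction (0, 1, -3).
0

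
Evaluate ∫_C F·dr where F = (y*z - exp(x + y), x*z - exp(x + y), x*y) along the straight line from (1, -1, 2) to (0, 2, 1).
3 - exp(2)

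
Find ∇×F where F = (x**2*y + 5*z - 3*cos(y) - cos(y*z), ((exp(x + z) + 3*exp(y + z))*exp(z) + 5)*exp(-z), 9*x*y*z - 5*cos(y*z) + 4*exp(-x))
(9*x*z + 5*z*sin(y*z) - exp(x + z) - 3*exp(y + z) + 5*exp(-z), -9*y*z + y*sin(y*z) + 5 + 4*exp(-x), -x**2 - z*sin(y*z) + exp(x + z) - 3*sin(y))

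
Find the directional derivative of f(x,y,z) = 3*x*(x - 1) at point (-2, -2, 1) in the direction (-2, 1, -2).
10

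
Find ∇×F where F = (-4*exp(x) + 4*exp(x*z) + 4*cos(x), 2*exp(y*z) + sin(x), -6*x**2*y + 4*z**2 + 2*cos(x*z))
(-6*x**2 - 2*y*exp(y*z), 12*x*y + 4*x*exp(x*z) + 2*z*sin(x*z), cos(x))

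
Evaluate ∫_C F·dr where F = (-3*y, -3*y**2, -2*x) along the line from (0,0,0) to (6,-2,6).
-10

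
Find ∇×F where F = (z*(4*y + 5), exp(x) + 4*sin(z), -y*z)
(-z - 4*cos(z), 4*y + 5, -4*z + exp(x))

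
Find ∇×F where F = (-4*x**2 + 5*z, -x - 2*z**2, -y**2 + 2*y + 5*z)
(-2*y + 4*z + 2, 5, -1)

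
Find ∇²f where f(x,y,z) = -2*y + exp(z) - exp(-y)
exp(z) - exp(-y)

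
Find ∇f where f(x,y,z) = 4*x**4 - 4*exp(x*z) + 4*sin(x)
(16*x**3 - 4*z*exp(x*z) + 4*cos(x), 0, -4*x*exp(x*z))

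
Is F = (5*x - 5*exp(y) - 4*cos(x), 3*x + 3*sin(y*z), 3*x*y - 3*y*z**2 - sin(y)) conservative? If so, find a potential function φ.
No, ∇×F = (3*x - 3*y*cos(y*z) - 3*z**2 - cos(y), -3*y, 5*exp(y) + 3) ≠ 0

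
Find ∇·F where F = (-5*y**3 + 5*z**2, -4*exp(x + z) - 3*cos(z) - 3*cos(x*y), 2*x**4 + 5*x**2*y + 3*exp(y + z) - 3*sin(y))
3*x*sin(x*y) + 3*exp(y + z)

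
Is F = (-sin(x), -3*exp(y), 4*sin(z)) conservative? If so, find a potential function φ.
Yes, F is conservative. φ = -3*exp(y) + cos(x) - 4*cos(z)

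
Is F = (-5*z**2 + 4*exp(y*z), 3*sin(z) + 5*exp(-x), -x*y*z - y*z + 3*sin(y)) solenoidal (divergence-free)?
No, ∇·F = y*(-x - 1)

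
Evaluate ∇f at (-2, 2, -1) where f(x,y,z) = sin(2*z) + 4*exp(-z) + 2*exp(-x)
(-2*exp(2), 0, -4*E + 2*cos(2))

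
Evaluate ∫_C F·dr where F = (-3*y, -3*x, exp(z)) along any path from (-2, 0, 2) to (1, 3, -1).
-9 - exp(2) + exp(-1)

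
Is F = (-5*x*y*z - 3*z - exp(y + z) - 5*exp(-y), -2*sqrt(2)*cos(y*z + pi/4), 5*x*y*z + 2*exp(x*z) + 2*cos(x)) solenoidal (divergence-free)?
No, ∇·F = 5*x*y + 2*x*exp(x*z) - 5*y*z + 2*sqrt(2)*z*sin(y*z + pi/4)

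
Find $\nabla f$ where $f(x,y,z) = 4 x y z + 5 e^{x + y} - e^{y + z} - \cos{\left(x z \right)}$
(4*y*z + z*sin(x*z) + 5*exp(x + y), 4*x*z + 5*exp(x + y) - exp(y + z), 4*x*y + x*sin(x*z) - exp(y + z))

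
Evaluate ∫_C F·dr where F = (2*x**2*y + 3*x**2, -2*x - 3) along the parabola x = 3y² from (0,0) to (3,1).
262/7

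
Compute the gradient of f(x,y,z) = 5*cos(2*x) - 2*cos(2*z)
(-10*sin(2*x), 0, 4*sin(2*z))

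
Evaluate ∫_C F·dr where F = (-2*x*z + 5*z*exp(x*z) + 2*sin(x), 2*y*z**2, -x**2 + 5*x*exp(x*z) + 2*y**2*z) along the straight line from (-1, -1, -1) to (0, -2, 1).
-5*E + 2*cos(1) + 5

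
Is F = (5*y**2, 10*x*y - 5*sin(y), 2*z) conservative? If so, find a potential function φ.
Yes, F is conservative. φ = 5*x*y**2 + z**2 + 5*cos(y)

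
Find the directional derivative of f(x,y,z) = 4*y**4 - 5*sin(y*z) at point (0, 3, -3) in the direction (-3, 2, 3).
3*sqrt(22)*(288 - 5*cos(9))/22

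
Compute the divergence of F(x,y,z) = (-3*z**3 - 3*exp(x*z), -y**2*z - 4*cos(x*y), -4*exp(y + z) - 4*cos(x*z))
4*x*sin(x*y) + 4*x*sin(x*z) - 2*y*z - 3*z*exp(x*z) - 4*exp(y + z)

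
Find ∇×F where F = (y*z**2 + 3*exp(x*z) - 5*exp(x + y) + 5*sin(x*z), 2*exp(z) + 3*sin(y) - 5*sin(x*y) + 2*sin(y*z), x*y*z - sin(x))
(x*z - 2*y*cos(y*z) - 2*exp(z), 3*x*exp(x*z) + 5*x*cos(x*z) + y*z + cos(x), -5*y*cos(x*y) - z**2 + 5*exp(x + y))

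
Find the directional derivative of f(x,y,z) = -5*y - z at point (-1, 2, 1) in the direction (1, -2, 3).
sqrt(14)/2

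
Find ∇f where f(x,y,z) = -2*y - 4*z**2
(0, -2, -8*z)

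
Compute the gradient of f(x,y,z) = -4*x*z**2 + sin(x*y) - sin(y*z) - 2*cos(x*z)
(y*cos(x*y) - 4*z**2 + 2*z*sin(x*z), x*cos(x*y) - z*cos(y*z), -8*x*z + 2*x*sin(x*z) - y*cos(y*z))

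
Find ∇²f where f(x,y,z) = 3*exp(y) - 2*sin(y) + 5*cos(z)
3*exp(y) + 2*sin(y) - 5*cos(z)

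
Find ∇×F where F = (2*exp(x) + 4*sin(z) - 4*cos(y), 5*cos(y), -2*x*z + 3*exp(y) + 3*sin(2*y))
(3*exp(y) + 6*cos(2*y), 2*z + 4*cos(z), -4*sin(y))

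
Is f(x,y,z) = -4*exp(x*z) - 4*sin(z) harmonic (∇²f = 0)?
No, ∇²f = -4*x**2*exp(x*z) - 4*z**2*exp(x*z) + 4*sin(z)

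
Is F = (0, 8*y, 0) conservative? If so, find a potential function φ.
Yes, F is conservative. φ = 4*y**2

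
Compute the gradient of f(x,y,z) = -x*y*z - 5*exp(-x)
(-y*z + 5*exp(-x), -x*z, -x*y)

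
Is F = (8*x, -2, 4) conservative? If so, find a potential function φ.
Yes, F is conservative. φ = 4*x**2 - 2*y + 4*z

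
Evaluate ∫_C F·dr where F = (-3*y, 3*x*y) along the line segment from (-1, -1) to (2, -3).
27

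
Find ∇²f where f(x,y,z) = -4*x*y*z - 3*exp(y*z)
3*(-y**2 - z**2)*exp(y*z)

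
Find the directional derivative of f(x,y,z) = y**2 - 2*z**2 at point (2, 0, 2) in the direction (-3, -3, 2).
-8*sqrt(22)/11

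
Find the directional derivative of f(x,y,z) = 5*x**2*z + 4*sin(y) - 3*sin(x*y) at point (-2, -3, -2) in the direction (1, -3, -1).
sqrt(11)*(-9*cos(6) - 12*cos(3) + 20)/11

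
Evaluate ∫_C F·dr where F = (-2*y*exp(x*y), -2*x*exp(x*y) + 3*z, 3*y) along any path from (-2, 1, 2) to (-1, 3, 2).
-2*exp(-3) + 2*exp(-2) + 12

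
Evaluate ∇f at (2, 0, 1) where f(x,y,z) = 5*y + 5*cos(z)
(0, 5, -5*sin(1))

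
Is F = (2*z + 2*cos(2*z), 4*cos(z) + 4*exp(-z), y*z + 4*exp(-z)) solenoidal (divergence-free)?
No, ∇·F = y - 4*exp(-z)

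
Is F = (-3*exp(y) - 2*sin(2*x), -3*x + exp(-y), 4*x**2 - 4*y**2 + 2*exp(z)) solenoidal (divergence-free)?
No, ∇·F = 2*exp(z) - 4*cos(2*x) - exp(-y)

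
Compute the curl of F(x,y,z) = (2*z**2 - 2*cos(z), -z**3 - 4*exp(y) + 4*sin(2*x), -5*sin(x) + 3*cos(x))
(3*z**2, 4*z + 3*sin(x) + 2*sin(z) + 5*cos(x), 8*cos(2*x))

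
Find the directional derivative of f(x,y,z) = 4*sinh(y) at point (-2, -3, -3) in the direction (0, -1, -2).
-4*sqrt(5)*cosh(3)/5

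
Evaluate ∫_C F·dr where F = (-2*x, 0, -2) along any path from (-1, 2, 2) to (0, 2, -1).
7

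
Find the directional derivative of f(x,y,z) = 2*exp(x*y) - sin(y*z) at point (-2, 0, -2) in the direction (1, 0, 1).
0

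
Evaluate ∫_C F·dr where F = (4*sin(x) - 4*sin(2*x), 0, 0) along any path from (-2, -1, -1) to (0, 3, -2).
-2 + 4*cos(2) - 2*cos(4)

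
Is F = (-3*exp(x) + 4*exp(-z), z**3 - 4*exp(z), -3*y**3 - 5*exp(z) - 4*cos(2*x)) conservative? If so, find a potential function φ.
No, ∇×F = (-9*y**2 - 3*z**2 + 4*exp(z), -8*sin(2*x) - 4*exp(-z), 0) ≠ 0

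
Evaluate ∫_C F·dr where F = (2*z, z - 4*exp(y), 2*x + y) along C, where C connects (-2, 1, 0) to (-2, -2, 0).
-(4 - 4*exp(3))*exp(-2)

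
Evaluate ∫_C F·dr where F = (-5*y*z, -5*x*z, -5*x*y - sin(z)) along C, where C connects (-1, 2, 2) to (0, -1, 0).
-19 - cos(2)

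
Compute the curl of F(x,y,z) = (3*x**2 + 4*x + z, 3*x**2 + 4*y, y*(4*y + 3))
(8*y + 3, 1, 6*x)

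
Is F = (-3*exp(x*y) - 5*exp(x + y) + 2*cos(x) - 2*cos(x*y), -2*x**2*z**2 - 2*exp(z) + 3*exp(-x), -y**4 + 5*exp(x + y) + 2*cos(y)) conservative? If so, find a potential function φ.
No, ∇×F = (4*x**2*z - 4*y**3 + 2*exp(z) + 5*exp(x + y) - 2*sin(y), -5*exp(x + y), -4*x*z**2 + 3*x*exp(x*y) - 2*x*sin(x*y) + 5*exp(x + y) - 3*exp(-x)) ≠ 0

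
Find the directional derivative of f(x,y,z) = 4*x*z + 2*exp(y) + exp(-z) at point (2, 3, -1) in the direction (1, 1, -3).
sqrt(11)*(-28 + 3*E + 2*exp(3))/11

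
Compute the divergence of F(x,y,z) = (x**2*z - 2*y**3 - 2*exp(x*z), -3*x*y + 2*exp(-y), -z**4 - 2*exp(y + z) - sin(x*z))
2*x*z - x*cos(x*z) - 3*x - 4*z**3 - 2*z*exp(x*z) - 2*exp(y + z) - 2*exp(-y)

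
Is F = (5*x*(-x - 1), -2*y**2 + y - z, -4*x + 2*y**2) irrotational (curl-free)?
No, ∇×F = (4*y + 1, 4, 0)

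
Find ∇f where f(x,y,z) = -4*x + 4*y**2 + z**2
(-4, 8*y, 2*z)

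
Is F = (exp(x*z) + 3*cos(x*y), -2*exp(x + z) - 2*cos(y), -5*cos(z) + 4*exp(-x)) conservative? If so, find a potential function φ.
No, ∇×F = (2*exp(x + z), x*exp(x*z) + 4*exp(-x), 3*x*sin(x*y) - 2*exp(x + z)) ≠ 0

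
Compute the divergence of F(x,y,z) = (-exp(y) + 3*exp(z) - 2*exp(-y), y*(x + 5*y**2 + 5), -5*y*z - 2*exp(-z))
x + 15*y**2 - 5*y + 5 + 2*exp(-z)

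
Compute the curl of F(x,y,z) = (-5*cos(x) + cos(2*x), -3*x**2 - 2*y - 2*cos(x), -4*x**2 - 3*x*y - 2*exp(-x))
(-3*x, 8*x + 3*y - 2*exp(-x), -6*x + 2*sin(x))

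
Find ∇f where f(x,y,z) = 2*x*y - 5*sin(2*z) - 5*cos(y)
(2*y, 2*x + 5*sin(y), -10*cos(2*z))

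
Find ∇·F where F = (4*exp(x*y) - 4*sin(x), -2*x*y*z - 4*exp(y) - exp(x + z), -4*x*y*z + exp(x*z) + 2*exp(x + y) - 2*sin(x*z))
-4*x*y - 2*x*z + x*exp(x*z) - 2*x*cos(x*z) + 4*y*exp(x*y) - 4*exp(y) - 4*cos(x)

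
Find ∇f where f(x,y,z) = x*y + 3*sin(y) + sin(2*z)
(y, x + 3*cos(y), 2*cos(2*z))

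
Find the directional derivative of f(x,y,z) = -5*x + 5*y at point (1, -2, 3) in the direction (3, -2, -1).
-25*sqrt(14)/14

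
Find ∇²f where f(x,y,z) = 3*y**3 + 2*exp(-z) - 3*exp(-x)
18*y + 2*exp(-z) - 3*exp(-x)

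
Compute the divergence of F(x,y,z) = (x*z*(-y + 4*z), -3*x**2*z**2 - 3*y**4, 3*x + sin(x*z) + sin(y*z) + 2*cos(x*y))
x*cos(x*z) - 12*y**3 + y*cos(y*z) - z*(y - 4*z)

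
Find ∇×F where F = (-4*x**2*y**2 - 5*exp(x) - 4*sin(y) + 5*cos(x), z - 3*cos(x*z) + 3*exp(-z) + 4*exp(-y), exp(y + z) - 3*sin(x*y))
(-3*x*sin(x*z) - 3*x*cos(x*y) + exp(y + z) - 1 + 3*exp(-z), 3*y*cos(x*y), 8*x**2*y + 3*z*sin(x*z) + 4*cos(y))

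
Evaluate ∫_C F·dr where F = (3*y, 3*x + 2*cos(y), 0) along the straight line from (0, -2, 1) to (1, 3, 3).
2*sin(3) + 2*sin(2) + 9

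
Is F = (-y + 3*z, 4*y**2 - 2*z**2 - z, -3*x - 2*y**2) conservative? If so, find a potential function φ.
No, ∇×F = (-4*y + 4*z + 1, 6, 1) ≠ 0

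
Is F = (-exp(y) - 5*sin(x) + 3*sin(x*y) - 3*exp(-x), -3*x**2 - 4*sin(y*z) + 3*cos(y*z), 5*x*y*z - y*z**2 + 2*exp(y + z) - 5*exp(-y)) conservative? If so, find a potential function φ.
No, ∇×F = (5*x*z + 3*y*sin(y*z) + 4*y*cos(y*z) - z**2 + 2*exp(y + z) + 5*exp(-y), -5*y*z, -3*x*cos(x*y) - 6*x + exp(y)) ≠ 0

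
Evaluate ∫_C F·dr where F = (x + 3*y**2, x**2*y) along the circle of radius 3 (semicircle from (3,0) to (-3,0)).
-108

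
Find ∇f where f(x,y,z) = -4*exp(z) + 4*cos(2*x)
(-8*sin(2*x), 0, -4*exp(z))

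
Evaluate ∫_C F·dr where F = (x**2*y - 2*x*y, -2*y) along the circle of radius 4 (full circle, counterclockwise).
-64*pi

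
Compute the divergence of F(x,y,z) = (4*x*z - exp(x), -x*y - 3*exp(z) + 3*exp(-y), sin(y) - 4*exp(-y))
-x + 4*z - exp(x) - 3*exp(-y)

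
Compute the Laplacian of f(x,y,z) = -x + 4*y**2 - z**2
6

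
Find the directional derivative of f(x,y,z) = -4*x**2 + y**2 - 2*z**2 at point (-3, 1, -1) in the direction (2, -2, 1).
16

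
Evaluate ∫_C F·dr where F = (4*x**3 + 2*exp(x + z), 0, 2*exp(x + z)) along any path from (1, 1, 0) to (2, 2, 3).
-2*E + 15 + 2*exp(5)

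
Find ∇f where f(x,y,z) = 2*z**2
(0, 0, 4*z)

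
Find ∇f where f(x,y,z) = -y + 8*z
(0, -1, 8)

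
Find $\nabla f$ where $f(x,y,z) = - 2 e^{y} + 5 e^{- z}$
(0, -2*exp(y), -5*exp(-z))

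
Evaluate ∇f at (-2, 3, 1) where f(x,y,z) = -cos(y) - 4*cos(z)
(0, sin(3), 4*sin(1))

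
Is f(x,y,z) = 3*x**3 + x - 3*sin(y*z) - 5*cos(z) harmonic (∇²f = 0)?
No, ∇²f = 18*x + 3*y**2*sin(y*z) + 3*z**2*sin(y*z) + 5*cos(z)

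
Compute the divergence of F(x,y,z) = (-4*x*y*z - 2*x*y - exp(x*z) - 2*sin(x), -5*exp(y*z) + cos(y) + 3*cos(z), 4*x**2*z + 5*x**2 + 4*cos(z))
4*x**2 - 4*y*z - 2*y - z*exp(x*z) - 5*z*exp(y*z) - sin(y) - 4*sin(z) - 2*cos(x)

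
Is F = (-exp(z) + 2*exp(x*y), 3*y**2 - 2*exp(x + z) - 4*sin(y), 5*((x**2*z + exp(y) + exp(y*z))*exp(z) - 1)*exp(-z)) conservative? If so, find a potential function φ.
No, ∇×F = (5*z*exp(y*z) + 5*exp(y) + 2*exp(x + z), -10*x*z - exp(z), -2*x*exp(x*y) - 2*exp(x + z)) ≠ 0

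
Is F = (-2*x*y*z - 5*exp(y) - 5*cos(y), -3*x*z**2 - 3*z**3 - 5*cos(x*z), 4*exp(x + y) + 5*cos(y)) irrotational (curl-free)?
No, ∇×F = (6*x*z - 5*x*sin(x*z) + 9*z**2 + 4*exp(x + y) - 5*sin(y), -2*x*y - 4*exp(x + y), 2*x*z - 3*z**2 + 5*z*sin(x*z) + 5*exp(y) - 5*sin(y))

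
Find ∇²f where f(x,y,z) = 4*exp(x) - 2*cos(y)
4*exp(x) + 2*cos(y)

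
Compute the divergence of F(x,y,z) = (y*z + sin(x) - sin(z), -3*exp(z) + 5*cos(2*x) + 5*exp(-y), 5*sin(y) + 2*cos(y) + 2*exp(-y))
cos(x) - 5*exp(-y)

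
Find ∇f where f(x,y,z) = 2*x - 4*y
(2, -4, 0)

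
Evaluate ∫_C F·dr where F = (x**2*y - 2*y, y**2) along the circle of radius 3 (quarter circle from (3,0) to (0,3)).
9 - 9*pi/16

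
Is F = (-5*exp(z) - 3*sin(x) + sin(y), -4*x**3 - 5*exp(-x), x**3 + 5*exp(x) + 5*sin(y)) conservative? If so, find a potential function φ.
No, ∇×F = (5*cos(y), -3*x**2 - 5*exp(x) - 5*exp(z), -12*x**2 - cos(y) + 5*exp(-x)) ≠ 0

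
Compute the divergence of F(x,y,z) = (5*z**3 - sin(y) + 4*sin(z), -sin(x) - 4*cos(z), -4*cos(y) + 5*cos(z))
-5*sin(z)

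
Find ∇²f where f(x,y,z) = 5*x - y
0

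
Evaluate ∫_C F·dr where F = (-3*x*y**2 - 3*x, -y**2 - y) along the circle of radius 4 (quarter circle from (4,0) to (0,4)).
560/3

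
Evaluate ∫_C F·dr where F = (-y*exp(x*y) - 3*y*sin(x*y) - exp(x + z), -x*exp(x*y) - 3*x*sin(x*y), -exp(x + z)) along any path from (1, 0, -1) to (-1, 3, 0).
3*cos(3) - 1 - exp(-1) - exp(-3)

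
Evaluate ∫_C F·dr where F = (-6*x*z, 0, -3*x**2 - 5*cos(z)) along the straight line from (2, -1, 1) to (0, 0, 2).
-5*sin(2) + 5*sin(1) + 12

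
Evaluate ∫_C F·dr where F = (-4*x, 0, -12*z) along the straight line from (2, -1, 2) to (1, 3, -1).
24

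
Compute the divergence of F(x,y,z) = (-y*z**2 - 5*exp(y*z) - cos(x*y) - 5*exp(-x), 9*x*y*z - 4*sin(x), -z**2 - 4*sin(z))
9*x*z + y*sin(x*y) - 2*z - 4*cos(z) + 5*exp(-x)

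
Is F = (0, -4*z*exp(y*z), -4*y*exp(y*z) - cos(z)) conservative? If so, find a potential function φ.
Yes, F is conservative. φ = -4*exp(y*z) - sin(z)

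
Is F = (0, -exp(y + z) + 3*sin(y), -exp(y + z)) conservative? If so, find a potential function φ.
Yes, F is conservative. φ = -exp(y + z) - 3*cos(y)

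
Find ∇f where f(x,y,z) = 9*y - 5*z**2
(0, 9, -10*z)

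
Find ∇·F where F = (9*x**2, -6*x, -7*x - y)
18*x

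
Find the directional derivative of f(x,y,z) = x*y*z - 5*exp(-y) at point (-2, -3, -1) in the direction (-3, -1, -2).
sqrt(14)*(-5*exp(3) - 23)/14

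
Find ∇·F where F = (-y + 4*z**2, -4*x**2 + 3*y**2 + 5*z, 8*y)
6*y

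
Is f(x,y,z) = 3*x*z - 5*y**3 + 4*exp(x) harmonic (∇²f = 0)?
No, ∇²f = -30*y + 4*exp(x)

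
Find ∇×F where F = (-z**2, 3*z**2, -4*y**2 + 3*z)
(-8*y - 6*z, -2*z, 0)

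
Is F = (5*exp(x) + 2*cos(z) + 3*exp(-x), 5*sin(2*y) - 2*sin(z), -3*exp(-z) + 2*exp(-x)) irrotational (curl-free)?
No, ∇×F = (2*cos(z), -2*sin(z) + 2*exp(-x), 0)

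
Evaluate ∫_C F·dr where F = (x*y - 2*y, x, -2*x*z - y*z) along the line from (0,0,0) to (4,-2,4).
-116/3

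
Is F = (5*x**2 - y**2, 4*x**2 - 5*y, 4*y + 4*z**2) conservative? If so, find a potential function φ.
No, ∇×F = (4, 0, 8*x + 2*y) ≠ 0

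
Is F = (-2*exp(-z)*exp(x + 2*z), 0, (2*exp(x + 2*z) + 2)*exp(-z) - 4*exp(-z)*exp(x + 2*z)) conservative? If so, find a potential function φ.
Yes, F is conservative. φ = -(2*exp(x + 2*z) + 2)*exp(-z)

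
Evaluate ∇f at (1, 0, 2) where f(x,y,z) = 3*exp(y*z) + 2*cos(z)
(0, 6, -2*sin(2))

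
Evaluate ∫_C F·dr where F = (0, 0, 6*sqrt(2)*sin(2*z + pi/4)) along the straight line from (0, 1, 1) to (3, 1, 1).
0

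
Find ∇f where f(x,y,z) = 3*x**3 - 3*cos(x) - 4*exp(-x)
(9*x**2 + 3*sin(x) + 4*exp(-x), 0, 0)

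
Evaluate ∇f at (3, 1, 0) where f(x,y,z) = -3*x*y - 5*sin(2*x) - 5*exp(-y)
(-10*cos(6) - 3, -9 + 5*exp(-1), 0)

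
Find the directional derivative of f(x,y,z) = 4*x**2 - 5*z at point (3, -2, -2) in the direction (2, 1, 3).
33*sqrt(14)/14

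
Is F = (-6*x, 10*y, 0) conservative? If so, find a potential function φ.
Yes, F is conservative. φ = -3*x**2 + 5*y**2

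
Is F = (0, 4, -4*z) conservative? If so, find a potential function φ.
Yes, F is conservative. φ = 4*y - 2*z**2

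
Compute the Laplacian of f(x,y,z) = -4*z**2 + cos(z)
-cos(z) - 8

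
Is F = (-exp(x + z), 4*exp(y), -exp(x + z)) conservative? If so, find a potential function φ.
Yes, F is conservative. φ = 4*exp(y) - exp(x + z)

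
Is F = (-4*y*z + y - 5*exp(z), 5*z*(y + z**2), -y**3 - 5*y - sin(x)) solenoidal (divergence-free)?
No, ∇·F = 5*z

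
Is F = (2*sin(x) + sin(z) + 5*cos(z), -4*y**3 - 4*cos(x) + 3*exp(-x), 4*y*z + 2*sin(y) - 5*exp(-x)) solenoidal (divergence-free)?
No, ∇·F = -12*y**2 + 4*y + 2*cos(x)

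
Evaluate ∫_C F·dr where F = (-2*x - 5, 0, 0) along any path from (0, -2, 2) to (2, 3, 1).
-14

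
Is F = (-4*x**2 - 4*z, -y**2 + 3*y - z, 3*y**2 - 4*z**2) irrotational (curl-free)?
No, ∇×F = (6*y + 1, -4, 0)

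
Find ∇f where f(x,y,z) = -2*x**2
(-4*x, 0, 0)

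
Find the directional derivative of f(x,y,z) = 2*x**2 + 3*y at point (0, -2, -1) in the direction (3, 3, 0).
3*sqrt(2)/2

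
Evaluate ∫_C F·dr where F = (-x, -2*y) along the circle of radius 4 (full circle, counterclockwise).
0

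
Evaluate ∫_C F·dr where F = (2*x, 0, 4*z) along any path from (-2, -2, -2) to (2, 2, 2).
0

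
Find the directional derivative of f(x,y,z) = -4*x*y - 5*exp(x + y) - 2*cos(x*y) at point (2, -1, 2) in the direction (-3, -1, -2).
sqrt(14)*(-2 - sin(2) + 10*E)/7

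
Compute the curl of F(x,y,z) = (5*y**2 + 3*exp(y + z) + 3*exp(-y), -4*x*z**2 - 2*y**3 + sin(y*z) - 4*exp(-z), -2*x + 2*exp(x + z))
(8*x*z - y*cos(y*z) - 4*exp(-z), -2*exp(x + z) + 3*exp(y + z) + 2, -10*y - 4*z**2 - 3*exp(y + z) + 3*exp(-y))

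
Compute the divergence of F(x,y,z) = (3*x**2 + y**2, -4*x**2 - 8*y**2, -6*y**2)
6*x - 16*y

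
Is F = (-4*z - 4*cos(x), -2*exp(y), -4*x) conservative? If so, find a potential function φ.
Yes, F is conservative. φ = -4*x*z - 2*exp(y) - 4*sin(x)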